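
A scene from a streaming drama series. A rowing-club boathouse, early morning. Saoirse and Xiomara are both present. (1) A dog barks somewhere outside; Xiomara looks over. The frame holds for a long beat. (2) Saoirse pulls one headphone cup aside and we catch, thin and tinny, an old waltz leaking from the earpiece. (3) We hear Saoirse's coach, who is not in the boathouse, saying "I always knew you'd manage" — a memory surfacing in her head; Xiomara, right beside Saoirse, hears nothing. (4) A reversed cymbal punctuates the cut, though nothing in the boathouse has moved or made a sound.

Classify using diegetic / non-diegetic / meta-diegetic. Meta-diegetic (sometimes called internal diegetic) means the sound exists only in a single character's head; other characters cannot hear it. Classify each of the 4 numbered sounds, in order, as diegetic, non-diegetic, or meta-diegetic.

(1) a dog is a real object/event in the scene's world → diegetic.
Sound (2): the earpiece is a real device on Saoirse's head — source music, so diegetic.
Sound (3): it's Saoirse's recollection rendered as sound; the other character can't hear it, so meta-diegetic.
(4) it's a sound-design accent with no in-world source; no one in the scene can hear it → non-diegetic.

diegetic, diegetic, meta-diegetic, non-diegetic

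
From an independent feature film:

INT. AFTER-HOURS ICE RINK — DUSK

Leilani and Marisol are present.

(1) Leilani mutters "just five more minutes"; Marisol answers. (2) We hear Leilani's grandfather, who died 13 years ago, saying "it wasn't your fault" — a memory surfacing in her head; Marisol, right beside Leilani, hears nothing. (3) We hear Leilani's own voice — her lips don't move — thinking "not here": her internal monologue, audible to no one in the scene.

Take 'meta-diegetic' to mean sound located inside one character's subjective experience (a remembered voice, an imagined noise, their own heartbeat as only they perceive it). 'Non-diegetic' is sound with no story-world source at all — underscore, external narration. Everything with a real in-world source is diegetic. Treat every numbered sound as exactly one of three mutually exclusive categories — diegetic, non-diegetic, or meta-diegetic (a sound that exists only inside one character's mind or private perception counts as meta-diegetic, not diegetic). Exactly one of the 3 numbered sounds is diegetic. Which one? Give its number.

(1) on-screen dialogue — Leilani speaks and Marisol is there to hear → diegetic.
(2) is meta-diegetic: it's Leilani's recollection rendered as sound; the other character can't hear it.
(3) is meta-diegetic: Leilani's thought-voice: a private mental sound no other character can hear.
Only (1) is diegetic.

1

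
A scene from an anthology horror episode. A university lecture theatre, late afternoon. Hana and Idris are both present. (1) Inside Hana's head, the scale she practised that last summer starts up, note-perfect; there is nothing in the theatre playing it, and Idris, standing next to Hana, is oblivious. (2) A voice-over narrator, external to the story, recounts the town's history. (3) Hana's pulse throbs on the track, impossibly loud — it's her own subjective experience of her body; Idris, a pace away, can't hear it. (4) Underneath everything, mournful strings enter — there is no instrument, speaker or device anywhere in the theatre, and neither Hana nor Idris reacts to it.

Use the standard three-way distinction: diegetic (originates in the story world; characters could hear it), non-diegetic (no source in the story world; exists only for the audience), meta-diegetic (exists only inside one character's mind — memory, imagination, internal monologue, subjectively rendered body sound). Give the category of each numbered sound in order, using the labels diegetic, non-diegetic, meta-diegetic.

Sound (1): it lives in Hana's subjectivity, not in the theatre, so meta-diegetic.
(2) is non-diegetic: commentary laid over the scene from outside the fiction.
(3) a subjective body sound — Hana's private perception, inaudible to Idris → meta-diegetic.
(4) is non-diegetic: score with no on-screen or off-screen source; it exists for the audience alone.

meta-diegetic, non-diegetic, meta-diegetic, non-diegetic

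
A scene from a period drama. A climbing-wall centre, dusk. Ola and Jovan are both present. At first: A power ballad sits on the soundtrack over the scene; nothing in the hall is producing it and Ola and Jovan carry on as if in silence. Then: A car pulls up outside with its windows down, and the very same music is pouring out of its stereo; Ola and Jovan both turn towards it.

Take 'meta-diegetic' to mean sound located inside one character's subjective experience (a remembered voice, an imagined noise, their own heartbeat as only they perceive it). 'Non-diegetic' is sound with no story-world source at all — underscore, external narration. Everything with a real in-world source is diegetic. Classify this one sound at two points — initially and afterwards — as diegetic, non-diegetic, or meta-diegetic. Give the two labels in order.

Initially: no in-world source exists and no character can hear it — underscore → non-diegetic.
Afterwards: the car stereo is now a real source in the story world and the characters hear it → diegetic.

non-diegetic, diegetic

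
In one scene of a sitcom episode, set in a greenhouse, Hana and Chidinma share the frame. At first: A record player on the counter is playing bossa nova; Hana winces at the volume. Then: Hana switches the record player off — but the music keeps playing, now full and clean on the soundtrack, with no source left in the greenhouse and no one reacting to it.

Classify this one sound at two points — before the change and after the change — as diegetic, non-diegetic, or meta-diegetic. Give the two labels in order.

diegetic, non-diegetic

Before the change: a record player is a real in-scene source and Hana reacts to it → diegetic.
After the change: there is no longer any in-world source and no one can hear it — it has become underscore → non-diegetic.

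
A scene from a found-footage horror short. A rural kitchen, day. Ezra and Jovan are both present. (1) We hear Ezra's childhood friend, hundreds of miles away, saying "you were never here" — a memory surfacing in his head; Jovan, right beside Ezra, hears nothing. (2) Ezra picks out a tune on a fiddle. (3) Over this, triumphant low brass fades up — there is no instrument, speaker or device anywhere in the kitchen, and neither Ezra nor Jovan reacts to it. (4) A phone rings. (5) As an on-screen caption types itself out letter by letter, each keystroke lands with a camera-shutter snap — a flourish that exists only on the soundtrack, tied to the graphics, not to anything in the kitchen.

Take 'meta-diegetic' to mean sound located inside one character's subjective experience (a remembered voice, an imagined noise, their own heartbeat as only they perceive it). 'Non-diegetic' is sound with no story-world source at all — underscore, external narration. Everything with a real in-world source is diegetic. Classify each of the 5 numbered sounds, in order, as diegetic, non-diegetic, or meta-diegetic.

meta-diegetic, diegetic, non-diegetic, diegetic, non-diegetic

(1) is meta-diegetic: it's Ezra's recollection rendered as sound; the other character can't hear it.
(2) a character is playing a fiddle on screen → diegetic.
(3) nothing in the kitchen produces it and the characters don't hear it — pure soundtrack → non-diegetic.
(4) is diegetic: a phone is a real object/event in the scene's world.
(5) it accompanies on-screen graphics, not anything inside the story world → non-diegetic.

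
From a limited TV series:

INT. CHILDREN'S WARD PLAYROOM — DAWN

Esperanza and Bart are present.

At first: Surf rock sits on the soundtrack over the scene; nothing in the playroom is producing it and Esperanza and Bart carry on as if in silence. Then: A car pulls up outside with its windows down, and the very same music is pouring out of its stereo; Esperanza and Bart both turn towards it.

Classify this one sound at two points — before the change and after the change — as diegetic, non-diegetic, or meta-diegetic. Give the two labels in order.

Before the change: no in-world source exists and no character can hear it — underscore → non-diegetic.
After the change: the car stereo is now a real source in the story world and the characters hear it → diegetic.

non-diegetic, diegetic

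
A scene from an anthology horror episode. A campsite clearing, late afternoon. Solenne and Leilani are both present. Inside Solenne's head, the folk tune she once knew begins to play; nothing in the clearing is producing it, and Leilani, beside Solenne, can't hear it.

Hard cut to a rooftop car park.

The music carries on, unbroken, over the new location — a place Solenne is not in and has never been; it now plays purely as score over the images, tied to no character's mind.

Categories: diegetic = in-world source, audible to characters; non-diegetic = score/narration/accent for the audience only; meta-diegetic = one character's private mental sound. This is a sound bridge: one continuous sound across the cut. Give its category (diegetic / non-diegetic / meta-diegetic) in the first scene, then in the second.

Scene one: the music exists only inside Solenne's mind; Leilani can't hear it → meta-diegetic.
Scene two: it's detached from Solenne entirely and plays over unrelated images with no in-world source — conventional underscore → non-diegetic.

meta-diegetic, non-diegetic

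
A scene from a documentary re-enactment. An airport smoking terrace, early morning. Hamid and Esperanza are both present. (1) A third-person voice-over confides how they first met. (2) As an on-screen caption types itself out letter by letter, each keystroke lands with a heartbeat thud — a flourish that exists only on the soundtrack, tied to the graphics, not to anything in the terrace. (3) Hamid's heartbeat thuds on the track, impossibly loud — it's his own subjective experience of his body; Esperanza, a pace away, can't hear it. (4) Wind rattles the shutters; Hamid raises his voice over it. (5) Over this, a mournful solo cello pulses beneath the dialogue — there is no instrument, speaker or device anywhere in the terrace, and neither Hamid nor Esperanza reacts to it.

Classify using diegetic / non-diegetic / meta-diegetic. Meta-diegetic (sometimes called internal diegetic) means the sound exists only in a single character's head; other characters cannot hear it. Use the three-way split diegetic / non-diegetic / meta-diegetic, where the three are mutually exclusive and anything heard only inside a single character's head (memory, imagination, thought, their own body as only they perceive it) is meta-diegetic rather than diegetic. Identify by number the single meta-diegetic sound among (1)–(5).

3

(1) is non-diegetic: the narrator exists outside the story world, addressing only the audience.
Sound (2): it accompanies on-screen graphics, not anything inside the story world, so non-diegetic.
(3) point-of-audition from inside Hamid's body; not a sound in the room → meta-diegetic.
(4) wind is part of the location's real environment → diegetic.
Sound (5): nothing in the terrace produces it and the characters don't hear it — pure soundtrack, so non-diegetic.
Only (3) is meta-diegetic.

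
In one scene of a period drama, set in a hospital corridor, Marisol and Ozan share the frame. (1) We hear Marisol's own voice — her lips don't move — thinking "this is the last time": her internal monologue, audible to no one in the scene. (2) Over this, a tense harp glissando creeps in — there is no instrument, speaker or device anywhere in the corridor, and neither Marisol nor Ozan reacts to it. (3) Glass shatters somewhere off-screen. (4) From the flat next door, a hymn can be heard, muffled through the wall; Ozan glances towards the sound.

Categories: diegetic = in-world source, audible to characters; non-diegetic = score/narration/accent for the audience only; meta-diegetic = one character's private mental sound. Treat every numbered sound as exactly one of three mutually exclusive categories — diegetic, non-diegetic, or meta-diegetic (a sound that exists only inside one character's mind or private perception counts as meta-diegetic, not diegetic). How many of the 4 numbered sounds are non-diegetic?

(1) it's Marisol's unspoken thought, heard only by the audience via her subjectivity → meta-diegetic.
(2) it has no source in the story world and no character can hear it — it's underscore → non-diegetic.
(3) the sound comes from glass physically present in the location → diegetic.
(4) the music has an off-screen but real-world source and a character hears it → diegetic.
So 1 of the 4 is non-diegetic: (2).

1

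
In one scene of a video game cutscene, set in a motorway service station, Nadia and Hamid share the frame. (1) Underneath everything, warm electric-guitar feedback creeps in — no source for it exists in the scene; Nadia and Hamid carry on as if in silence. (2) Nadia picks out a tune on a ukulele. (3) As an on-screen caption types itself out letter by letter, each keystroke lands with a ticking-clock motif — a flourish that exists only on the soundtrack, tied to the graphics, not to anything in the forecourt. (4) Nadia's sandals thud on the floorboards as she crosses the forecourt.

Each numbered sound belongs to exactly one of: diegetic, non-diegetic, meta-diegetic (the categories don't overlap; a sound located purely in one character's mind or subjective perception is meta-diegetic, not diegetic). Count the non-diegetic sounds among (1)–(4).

2

(1) nothing in the forecourt produces it and the characters don't hear it — pure soundtrack → non-diegetic.
(2) is diegetic: Nadia is producing the music live, in the story world.
(3) the caption isn't part of the story world, so neither is the sound tied to it → non-diegetic.
(4) is diegetic: it's the physical sound of Nadia moving in the space.
Non-diegetic: (1), (3) — that's 2.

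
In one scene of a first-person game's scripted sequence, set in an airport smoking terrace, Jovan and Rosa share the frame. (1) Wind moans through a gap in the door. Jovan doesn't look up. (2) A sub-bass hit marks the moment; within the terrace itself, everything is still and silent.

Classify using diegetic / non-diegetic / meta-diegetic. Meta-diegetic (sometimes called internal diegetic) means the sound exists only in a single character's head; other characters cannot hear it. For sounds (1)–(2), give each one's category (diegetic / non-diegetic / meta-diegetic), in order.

diegetic, non-diegetic

(1) ambient/room sound belonging to the story's physical space → diegetic.
Sound (2): nothing in the scene produces it; it's an accent added for the audience, so non-diegetic.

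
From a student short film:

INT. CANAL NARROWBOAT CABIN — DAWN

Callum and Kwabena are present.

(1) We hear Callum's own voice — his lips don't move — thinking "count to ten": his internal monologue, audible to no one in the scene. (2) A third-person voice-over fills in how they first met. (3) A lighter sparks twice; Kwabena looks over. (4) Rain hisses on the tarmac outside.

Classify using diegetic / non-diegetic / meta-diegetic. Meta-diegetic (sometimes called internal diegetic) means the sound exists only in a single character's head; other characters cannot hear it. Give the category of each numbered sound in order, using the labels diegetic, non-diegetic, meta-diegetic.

meta-diegetic, non-diegetic, diegetic, diegetic

(1) is meta-diegetic: internal monologue — inside Callum's mind, not spoken into the scene.
(2) the narrator exists outside the story world, addressing only the audience → non-diegetic.
(3) an in-world source (a lighter); characters could hear it → diegetic.
(4) is diegetic: rain is part of the location's real environment.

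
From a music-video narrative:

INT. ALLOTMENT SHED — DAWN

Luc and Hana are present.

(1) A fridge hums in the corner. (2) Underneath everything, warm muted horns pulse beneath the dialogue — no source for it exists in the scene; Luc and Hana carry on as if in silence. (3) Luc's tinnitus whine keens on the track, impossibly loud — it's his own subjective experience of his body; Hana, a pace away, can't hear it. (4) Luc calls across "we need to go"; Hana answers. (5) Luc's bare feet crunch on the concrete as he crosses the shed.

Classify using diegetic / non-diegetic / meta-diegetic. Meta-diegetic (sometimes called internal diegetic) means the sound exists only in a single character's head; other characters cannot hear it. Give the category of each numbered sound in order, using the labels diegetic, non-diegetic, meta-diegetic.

Sound (1): it's the actual ambient sound of the location, so diegetic.
Sound (2): score with no on-screen or off-screen source; it exists for the audience alone, so non-diegetic.
Sound (3): point-of-audition from inside Luc's body; not a sound in the room, so meta-diegetic.
Sound (4): Luc is a character speaking aloud in the scene, so diegetic.
(5) is diegetic: it's the physical sound of Luc moving in the space.

diegetic, non-diegetic, meta-diegetic, diegetic, diegetic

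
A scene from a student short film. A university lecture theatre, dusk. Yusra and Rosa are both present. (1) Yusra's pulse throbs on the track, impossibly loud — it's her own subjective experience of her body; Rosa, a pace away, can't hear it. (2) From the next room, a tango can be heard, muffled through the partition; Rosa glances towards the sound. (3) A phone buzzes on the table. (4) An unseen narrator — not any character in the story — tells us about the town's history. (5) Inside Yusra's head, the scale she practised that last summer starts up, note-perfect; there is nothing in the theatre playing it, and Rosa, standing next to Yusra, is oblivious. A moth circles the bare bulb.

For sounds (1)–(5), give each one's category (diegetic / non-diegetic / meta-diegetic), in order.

meta-diegetic, diegetic, diegetic, non-diegetic, meta-diegetic

Sound (1): it's Yusra's internal bodily sensation rendered as sound; only Yusra 'hears' it, so meta-diegetic.
(2) the music has an off-screen but real-world source and a character hears it → diegetic.
(3) an in-world source (a phone); characters could hear it → diegetic.
(4) is non-diegetic: commentary laid over the scene from outside the fiction.
(5) the music is a memory playing inside Yusra's mind alone; no real-world source, Rosa can't hear it → meta-diegetic.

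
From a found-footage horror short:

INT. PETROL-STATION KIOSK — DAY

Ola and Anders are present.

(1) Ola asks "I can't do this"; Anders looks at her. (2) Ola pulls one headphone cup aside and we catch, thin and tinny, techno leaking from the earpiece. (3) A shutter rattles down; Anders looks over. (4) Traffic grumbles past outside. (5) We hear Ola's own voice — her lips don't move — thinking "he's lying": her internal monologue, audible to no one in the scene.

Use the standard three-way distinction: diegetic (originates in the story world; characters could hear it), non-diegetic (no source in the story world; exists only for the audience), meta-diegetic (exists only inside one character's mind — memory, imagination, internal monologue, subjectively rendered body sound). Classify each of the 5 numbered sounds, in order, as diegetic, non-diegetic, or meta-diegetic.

Sound (1): on-screen dialogue — Ola speaks and Anders is there to hear, so diegetic.
Sound (2): the headphones are an on-screen source, so diegetic.
(3) a shutter is a real object/event in the scene's world → diegetic.
(4) traffic is part of the location's real environment → diegetic.
(5) is meta-diegetic: it's Ola's unspoken thought, heard only by the audience via her subjectivity.

diegetic, diegetic, diegetic, diegetic, meta-diegetic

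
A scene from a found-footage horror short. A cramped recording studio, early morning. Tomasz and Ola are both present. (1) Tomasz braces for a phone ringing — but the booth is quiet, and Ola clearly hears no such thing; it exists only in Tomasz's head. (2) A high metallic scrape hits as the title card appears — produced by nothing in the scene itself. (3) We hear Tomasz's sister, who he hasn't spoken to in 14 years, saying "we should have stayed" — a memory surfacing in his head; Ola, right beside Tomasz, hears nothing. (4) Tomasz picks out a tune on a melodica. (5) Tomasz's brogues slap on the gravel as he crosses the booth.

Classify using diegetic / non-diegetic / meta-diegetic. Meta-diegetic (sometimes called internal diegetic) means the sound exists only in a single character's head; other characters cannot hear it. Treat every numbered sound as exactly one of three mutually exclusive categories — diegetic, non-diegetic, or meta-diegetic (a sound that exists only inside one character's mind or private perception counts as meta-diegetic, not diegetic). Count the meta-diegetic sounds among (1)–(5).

(1) is meta-diegetic: subjective to Tomasz: the booth is silent and Ola hears nothing.
Sound (2): an editorial stinger — it belongs to the cut, not the story world, so non-diegetic.
(3) is meta-diegetic: a remembered line, private to Tomasz — not present in the room, not audible to Ola.
(4) is diegetic: a character is playing a melodica on screen.
(5) a character's body making contact with the set — an in-world sound → diegetic.
Meta-diegetic: (1), (3) — that's 2.

2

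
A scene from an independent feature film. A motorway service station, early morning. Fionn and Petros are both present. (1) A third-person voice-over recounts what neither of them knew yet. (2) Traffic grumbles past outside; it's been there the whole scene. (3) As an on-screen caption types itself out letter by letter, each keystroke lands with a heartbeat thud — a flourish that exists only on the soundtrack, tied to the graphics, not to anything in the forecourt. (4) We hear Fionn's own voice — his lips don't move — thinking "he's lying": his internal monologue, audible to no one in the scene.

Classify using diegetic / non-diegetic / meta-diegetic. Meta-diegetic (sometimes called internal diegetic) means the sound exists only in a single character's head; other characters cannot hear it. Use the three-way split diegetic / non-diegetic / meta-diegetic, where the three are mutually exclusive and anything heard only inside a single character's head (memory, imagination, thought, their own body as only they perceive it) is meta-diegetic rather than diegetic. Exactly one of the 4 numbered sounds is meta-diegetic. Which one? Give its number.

4

(1) is non-diegetic: the narrator exists outside the story world, addressing only the audience.
(2) is diegetic: it's the actual ambient sound of the location.
Sound (3): sound married to a title/caption — outside the diegesis by definition, so non-diegetic.
Sound (4): it's Fionn's unspoken thought, heard only by the audience via his subjectivity, so meta-diegetic.
Only (4) is meta-diegetic.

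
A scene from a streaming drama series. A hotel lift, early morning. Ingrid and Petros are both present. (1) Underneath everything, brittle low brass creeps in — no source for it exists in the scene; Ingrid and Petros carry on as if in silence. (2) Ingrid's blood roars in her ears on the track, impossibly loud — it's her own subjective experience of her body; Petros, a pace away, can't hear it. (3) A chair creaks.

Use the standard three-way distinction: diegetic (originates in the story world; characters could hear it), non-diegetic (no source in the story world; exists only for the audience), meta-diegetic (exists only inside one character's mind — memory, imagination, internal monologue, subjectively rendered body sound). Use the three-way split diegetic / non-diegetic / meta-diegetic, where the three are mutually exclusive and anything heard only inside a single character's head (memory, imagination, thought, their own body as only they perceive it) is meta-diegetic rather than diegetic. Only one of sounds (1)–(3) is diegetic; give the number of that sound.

3

Sound (1): it has no source in the story world and no character can hear it — it's underscore, so non-diegetic.
Sound (2): it's Ingrid's internal bodily sensation rendered as sound; only Ingrid 'hears' it, so meta-diegetic.
Sound (3): the sound comes from a chair physically present in the location, so diegetic.
Only (3) is diegetic.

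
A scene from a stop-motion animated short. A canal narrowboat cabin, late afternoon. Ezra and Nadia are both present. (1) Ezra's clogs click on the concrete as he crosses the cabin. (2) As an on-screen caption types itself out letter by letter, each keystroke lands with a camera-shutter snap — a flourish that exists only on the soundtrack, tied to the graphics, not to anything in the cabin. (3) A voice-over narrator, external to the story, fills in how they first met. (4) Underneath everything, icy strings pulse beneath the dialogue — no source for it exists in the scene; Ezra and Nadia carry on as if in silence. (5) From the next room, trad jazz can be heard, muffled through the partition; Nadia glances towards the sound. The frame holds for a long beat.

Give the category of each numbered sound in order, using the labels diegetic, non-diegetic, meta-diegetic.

diegetic, non-diegetic, non-diegetic, non-diegetic, diegetic

Sound (1): it's the physical sound of Ezra moving in the space, so diegetic.
(2) is non-diegetic: the caption isn't part of the story world, so neither is the sound tied to it.
(3) is non-diegetic: commentary laid over the scene from outside the fiction.
(4) is non-diegetic: score with no on-screen or off-screen source; it exists for the audience alone.
(5) is diegetic: it's coming from the next room — a location within the story world — and Nadia reacts.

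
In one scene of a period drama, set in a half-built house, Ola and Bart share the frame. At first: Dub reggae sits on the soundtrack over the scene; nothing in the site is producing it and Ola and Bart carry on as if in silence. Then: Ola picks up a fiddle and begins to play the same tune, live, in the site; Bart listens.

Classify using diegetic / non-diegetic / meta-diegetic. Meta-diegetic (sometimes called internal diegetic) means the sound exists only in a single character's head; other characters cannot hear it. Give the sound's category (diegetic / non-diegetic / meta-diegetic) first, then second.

non-diegetic, diegetic

First: no in-world source exists and no character can hear it — underscore → non-diegetic.
Second: a fiddle is now a real source in the story world and the characters hear it → diegetic.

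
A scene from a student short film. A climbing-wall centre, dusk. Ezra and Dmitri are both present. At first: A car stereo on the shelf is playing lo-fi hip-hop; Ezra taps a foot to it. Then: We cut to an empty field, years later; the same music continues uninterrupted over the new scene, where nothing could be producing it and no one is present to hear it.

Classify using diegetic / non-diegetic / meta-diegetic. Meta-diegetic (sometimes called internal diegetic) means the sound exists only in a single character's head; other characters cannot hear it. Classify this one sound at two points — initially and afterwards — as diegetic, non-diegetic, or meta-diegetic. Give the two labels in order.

diegetic, non-diegetic

Initially: a car stereo is a real in-scene source and Ezra reacts to it → diegetic.
Afterwards: there is no longer any in-world source and no one can hear it — it has become underscore → non-diegetic.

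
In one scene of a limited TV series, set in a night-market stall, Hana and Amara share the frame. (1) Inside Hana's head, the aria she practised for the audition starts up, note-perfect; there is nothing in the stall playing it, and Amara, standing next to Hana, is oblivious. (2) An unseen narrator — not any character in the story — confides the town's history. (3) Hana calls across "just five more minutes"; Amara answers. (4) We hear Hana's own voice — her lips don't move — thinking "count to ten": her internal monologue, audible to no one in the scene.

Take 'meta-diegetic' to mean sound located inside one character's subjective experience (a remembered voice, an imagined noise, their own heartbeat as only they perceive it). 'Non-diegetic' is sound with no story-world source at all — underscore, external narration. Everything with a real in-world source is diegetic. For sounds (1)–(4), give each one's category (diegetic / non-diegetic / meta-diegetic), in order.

(1) is meta-diegetic: the music is a memory playing inside Hana's mind alone; no real-world source, Amara can't hear it.
Sound (2): the narrator exists outside the story world, addressing only the audience, so non-diegetic.
Sound (3): spoken by a character present in the story world, so diegetic.
(4) Hana's thought-voice: a private mental sound no other character can hear → meta-diegetic.

meta-diegetic, non-diegetic, diegetic, meta-diegetic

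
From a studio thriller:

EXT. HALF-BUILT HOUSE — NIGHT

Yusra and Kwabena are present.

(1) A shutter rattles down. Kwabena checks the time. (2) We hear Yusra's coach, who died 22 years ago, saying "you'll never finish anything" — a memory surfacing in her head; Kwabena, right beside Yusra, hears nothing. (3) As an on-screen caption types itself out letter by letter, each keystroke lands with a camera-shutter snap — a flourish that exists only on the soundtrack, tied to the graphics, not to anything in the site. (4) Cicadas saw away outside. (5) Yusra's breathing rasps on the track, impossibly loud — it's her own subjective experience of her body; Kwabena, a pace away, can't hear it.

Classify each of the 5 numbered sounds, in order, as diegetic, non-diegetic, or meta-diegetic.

diegetic, meta-diegetic, non-diegetic, diegetic, meta-diegetic

(1) is diegetic: an in-world source (a shutter); characters could hear it.
(2) a remembered line, private to Yusra — not present in the room, not audible to Kwabena → meta-diegetic.
Sound (3): it accompanies on-screen graphics, not anything inside the story world, so non-diegetic.
(4) cicadas is part of the location's real environment → diegetic.
(5) it's Yusra's internal bodily sensation rendered as sound; only Yusra 'hears' it → meta-diegetic.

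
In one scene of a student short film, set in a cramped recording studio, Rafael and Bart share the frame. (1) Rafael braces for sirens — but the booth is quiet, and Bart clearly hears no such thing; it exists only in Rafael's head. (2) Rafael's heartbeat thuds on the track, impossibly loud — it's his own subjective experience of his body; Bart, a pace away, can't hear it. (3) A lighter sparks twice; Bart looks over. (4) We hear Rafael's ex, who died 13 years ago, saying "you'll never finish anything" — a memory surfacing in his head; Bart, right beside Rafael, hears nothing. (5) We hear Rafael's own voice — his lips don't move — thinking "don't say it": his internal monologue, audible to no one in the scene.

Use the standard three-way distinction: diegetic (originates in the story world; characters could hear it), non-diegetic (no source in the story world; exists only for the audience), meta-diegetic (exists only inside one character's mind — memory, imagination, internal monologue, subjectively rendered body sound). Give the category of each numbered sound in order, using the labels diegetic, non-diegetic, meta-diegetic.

Sound (1): Rafael alone 'hears' it — an imagined sound, not present in the space, so meta-diegetic.
(2) a subjective body sound — Rafael's private perception, inaudible to Bart → meta-diegetic.
Sound (3): a lighter is a real object/event in the scene's world, so diegetic.
(4) is meta-diegetic: it's Rafael's recollection rendered as sound; the other character can't hear it.
Sound (5): internal monologue — inside Rafael's mind, not spoken into the scene, so meta-diegetic.

meta-diegetic, meta-diegetic, diegetic, meta-diegetic, meta-diegetic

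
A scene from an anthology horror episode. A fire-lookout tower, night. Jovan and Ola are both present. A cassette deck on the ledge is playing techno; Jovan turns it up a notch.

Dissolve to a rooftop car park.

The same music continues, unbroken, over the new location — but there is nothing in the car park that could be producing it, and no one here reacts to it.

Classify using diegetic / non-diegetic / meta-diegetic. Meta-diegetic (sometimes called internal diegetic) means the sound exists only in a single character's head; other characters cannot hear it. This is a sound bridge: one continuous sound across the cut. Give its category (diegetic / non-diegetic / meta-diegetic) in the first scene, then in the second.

diegetic, non-diegetic

Scene one: a cassette deck is an on-screen source and Jovan reacts to it → diegetic.
Scene two: there is no source in the car park and no one hears it — it's now underscore → non-diegetic.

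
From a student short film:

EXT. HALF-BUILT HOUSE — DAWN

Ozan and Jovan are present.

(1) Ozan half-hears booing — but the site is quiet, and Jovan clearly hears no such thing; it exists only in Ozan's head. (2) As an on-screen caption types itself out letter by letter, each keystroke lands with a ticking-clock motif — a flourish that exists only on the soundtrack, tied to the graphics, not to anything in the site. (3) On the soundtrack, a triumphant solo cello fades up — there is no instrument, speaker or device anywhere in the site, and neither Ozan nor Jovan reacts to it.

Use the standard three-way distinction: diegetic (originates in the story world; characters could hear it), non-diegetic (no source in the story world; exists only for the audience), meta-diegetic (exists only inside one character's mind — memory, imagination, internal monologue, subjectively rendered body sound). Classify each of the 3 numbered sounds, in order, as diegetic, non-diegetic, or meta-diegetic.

meta-diegetic, non-diegetic, non-diegetic

Sound (1): the sound is imagined by Ozan; nothing in the story world is producing it and Jovan can't hear it, so meta-diegetic.
(2) is non-diegetic: the caption isn't part of the story world, so neither is the sound tied to it.
Sound (3): score with no on-screen or off-screen source; it exists for the audience alone, so non-diegetic.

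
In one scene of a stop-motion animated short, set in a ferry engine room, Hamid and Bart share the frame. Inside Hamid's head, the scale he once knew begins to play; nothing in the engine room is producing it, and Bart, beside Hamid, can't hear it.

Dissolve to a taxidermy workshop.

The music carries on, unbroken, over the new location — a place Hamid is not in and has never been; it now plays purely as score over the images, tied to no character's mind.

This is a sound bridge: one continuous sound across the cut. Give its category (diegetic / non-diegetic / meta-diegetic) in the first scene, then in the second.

Scene one: the music exists only inside Hamid's mind; Bart can't hear it → meta-diegetic.
Scene two: it's detached from Hamid entirely and plays over unrelated images with no in-world source — conventional underscore → non-diegetic.

meta-diegetic, non-diegetic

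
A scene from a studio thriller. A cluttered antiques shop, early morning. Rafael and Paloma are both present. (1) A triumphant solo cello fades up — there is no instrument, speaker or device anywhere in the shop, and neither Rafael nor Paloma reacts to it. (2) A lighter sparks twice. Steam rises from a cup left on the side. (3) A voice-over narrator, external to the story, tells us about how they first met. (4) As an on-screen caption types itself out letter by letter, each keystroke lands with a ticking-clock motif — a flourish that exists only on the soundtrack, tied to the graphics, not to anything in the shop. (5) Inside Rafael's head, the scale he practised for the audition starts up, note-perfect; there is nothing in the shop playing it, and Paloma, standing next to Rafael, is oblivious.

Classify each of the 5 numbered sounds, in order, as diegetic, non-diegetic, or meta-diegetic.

(1) is non-diegetic: it has no source in the story world and no character can hear it — it's underscore.
Sound (2): an in-world source (a lighter); characters could hear it, so diegetic.
(3) commentary laid over the scene from outside the fiction → non-diegetic.
(4) is non-diegetic: it accompanies on-screen graphics, not anything inside the story world.
(5) the music is a memory playing inside Rafael's mind alone; no real-world source, Paloma can't hear it → meta-diegetic.

non-diegetic, diegetic, non-diegetic, non-diegetic, meta-diegetic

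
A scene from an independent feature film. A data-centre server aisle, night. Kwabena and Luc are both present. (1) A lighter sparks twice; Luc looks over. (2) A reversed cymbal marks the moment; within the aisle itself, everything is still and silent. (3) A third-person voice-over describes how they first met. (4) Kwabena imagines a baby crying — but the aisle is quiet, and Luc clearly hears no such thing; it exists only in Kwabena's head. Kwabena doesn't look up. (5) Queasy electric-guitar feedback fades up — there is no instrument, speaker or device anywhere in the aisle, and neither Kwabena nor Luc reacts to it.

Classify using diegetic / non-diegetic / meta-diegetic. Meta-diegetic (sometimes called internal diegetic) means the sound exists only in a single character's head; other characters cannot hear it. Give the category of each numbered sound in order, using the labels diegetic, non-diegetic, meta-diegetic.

diegetic, non-diegetic, non-diegetic, meta-diegetic, non-diegetic

(1) is diegetic: the sound comes from a lighter physically present in the location.
(2) is non-diegetic: an editorial stinger — it belongs to the cut, not the story world.
Sound (3): the narrator exists outside the story world, addressing only the audience, so non-diegetic.
(4) is meta-diegetic: the sound is imagined by Kwabena; nothing in the story world is producing it and Luc can't hear it.
(5) is non-diegetic: score with no on-screen or off-screen source; it exists for the audience alone.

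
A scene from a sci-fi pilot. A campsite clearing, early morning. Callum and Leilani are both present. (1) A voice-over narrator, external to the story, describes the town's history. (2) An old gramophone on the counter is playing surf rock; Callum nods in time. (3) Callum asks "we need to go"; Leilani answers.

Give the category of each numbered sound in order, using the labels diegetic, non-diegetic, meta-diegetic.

(1) the narrator exists outside the story world, addressing only the audience → non-diegetic.
(2) source music from an old gramophone, which exists in the story world → diegetic.
(3) spoken by a character present in the story world → diegetic.

non-diegetic, diegetic, diegetic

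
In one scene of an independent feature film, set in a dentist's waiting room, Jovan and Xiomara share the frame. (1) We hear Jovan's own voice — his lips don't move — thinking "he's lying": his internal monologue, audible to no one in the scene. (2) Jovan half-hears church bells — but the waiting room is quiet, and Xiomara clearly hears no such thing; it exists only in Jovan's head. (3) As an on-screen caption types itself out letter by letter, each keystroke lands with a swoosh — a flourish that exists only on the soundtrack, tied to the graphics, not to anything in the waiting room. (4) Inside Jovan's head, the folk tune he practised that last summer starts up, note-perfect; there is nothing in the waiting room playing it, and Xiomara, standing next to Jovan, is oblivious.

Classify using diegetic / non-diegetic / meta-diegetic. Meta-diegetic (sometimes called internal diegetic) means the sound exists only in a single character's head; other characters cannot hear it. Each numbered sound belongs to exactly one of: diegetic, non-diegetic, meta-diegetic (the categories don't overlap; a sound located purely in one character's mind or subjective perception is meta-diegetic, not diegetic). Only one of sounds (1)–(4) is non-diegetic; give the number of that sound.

(1) it's Jovan's unspoken thought, heard only by the audience via his subjectivity → meta-diegetic.
(2) subjective to Jovan: the waiting room is silent and Xiomara hears nothing → meta-diegetic.
(3) it accompanies on-screen graphics, not anything inside the story world → non-diegetic.
(4) it lives in Jovan's subjectivity, not in the waiting room → meta-diegetic.
Only (3) is non-diegetic.

3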